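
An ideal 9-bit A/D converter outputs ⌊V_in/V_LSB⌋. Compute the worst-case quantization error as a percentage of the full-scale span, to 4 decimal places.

Truncating → worst-case error = 1 LSB = V_FS/2^9, so 100/512 = 0.195312 % of full scale.

0.1953 %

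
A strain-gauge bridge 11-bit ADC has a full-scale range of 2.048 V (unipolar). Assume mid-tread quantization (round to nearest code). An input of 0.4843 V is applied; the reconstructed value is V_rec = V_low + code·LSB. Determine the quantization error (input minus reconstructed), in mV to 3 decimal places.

0.300 mV

Step size: 2.048 V ÷ 2^11 = 1.000 mV.
(V_in − V_low)/LSB = (0.4843 − 0)/0.001 = 484.3000 → code 484 (round).
V_rec = 0 + 484·0.001 = 0.484 V.
Error = 0.4843 − 0.484 = 0.0003 V = 0.300 mV.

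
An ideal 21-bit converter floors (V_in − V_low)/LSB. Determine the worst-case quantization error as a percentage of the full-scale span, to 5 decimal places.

0.00005 %

Truncating → worst-case error = 1 LSB = V_FS/2^21, so 100/2097152 = 4.76837e-05 % of full scale.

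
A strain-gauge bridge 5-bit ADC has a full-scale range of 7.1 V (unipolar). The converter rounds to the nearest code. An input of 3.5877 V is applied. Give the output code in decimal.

Full-scale span = 7.1 V; LSB = 7.1/2^5 = 221.875 mV.
(3.5877 − 0) / 0.221875 = 16.170 LSBs.
So the output code is 16.

code 16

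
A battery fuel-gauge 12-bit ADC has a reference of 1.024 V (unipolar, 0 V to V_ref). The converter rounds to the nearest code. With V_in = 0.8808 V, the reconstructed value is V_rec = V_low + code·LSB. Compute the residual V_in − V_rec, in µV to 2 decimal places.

LSB = 1.024/2^12 = 250.00 µV.
(V_in − V_low)/LSB = (0.8808 − 0)/0.00025 = 3523.2000 → code 3523 (round).
Reconstructed: 0.88075 V.
Difference: 5e-05 V → 50.00 µV.

50.00 µV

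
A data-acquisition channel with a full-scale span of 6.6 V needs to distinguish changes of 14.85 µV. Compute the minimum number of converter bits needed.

19 bits

Number of steps required ≥ 6.6 V / 14.85 µV = 444444.44.
Need 2^N ≥ 444444.44; 2^18 = 262144, 2^19 = 524288.
Minimum N = 19.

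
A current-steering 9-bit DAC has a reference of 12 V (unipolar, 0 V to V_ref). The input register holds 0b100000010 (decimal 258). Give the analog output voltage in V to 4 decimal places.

6.0469 V

LSB = 12 V / 2^9 = 23.438 mV.
Code 0b100000010 = 258 decimal.
V_out = 0 + 258 × 0.0234375 V = 6.04688 V.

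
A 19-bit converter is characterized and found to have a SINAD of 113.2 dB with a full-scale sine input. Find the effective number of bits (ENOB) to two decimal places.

18.51 bits

ENOB = (SINAD − 1.76) / 6.02 = (113.2 − 1.76)/6.02 = 18.512.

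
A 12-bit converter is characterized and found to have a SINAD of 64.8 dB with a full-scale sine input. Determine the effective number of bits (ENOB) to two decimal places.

ENOB = (SINAD − 1.76) / 6.02 = (64.8 − 1.76)/6.02 = 10.472.

10.47 bits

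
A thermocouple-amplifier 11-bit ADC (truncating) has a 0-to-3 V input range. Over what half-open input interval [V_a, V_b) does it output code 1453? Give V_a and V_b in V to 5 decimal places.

[2.12842 V, 2.12988 V)

LSB = 3/2^11 = 1.465 mV.
V_a = V_low + 1453·LSB = 2.12842 V; V_b = V_low + 1454·LSB = 2.12988 V.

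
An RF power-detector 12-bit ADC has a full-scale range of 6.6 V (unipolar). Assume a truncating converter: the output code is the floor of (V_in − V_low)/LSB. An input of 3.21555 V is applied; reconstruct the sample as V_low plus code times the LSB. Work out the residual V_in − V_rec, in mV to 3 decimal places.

0.950 mV

Step size: 6.6 V ÷ 2^12 = 1.611 mV.
Scaled input = 1995.5898 LSBs, so code = 1995.
Reconstructed: 3.2145996 V.
Error = 3.21555 − 3.2145996 = 0.000950391 V = 0.950 mV.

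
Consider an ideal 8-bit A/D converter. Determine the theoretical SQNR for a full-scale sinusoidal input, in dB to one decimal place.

49.9 dB

SNR ≈ 6.02·N + 1.76 dB = 6.02·8 + 1.76 = 49.92 dB.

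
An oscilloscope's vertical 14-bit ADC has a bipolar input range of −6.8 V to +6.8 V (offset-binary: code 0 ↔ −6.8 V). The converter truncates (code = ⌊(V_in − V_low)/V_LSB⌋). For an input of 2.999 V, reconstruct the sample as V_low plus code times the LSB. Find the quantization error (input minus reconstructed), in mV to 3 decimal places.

Step size: 13.6 V ÷ 2^14 = 0.830 mV.
(V_in − V_low)/LSB = (2.999 − (−6.8))/0.000830078 = 11804.9129 → code 11804 (floor).
Reconstructed: 2.9982422 V.
V_in − V_rec = 0.000757813 V = 0.758 mV.

0.758 mV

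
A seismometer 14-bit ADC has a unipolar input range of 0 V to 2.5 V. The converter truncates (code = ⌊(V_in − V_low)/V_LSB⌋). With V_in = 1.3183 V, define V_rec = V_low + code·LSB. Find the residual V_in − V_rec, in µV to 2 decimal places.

LSB = 2.5/2^14 = 152.59 µV.
(1.3183 − 0)/0.000152588 = 8639.6109; ⌊·⌋ gives code 8639.
V_rec = 0 + 8639·0.000152588 = 1.3182068 V.
Difference: 9.32129e-05 V → 93.21 µV.

93.21 µV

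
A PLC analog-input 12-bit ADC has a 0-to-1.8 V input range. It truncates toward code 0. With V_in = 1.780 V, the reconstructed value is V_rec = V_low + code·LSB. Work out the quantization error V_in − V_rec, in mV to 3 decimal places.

0.215 mV

Step size: 1.8 V ÷ 2^12 = 439.45 µV.
Scaled input = 4050.4889 LSBs, so code = 4050.
V_rec = 0 + 4050·0.000439453 = 1.7797852 V.
Error = 1.780 − 1.7797852 = 0.000214844 V = 0.215 mV.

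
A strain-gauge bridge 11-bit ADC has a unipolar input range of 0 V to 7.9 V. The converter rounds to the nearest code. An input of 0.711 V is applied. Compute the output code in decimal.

With 2048 levels over 7.9 V, one step is 3.857 mV.
(0.711 − 0) / 0.00385742 = 184.320 LSBs.
Round → code 184.

code 184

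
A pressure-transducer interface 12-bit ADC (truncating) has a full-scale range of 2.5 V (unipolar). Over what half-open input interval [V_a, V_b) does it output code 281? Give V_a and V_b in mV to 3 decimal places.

LSB = 2.5/2^12 = 0.610 mV.
V_a = V_low + 281·LSB = 0.171509 V; V_b = V_low + 282·LSB = 0.172119 V.

[171.509 mV, 172.119 mV)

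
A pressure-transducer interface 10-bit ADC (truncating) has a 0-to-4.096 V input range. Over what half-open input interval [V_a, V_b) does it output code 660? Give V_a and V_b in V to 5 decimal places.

LSB = 4.096/2^10 = 4.000 mV.
V_a = V_low + 660·LSB = 2.64 V; V_b = V_low + 661·LSB = 2.644 V.

[2.64000 V, 2.64400 V)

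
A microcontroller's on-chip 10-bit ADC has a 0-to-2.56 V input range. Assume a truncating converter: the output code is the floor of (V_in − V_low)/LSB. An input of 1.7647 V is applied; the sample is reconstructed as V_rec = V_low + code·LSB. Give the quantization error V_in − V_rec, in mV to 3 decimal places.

Step size: 2.56 V ÷ 2^10 = 2.500 mV.
(1.7647 − 0)/0.0025 = 705.8800; ⌊·⌋ gives code 705.
V_rec = 0 + 705·0.0025 = 1.7625 V.
Difference: 0.0022 V → 2.200 mV.

2.200 mV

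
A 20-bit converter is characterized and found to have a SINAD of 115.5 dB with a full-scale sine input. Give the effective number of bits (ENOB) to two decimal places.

ENOB = (SINAD − 1.76) / 6.02 = (115.5 − 1.76)/6.02 = 18.894.

18.89 bits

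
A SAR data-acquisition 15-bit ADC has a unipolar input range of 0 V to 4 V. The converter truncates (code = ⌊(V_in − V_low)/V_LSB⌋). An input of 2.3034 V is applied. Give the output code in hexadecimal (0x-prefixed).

LSB = 4 V / 32768 = 122.07 µV.
Input sits at 18869.453 steps above V_low.
⌊·⌋(18869.453) = 18869.
In hexadecimal (0x-prefixed): 0x49B5.

code 0x49B5 (decimal 18869)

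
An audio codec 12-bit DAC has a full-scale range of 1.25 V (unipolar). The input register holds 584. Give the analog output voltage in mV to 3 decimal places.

178.223 mV

LSB = 1.25 V / 2^12 = 305.18 µV.
V_out = 0 + 584 × 0.000305176 V = 0.178223 V.
= 178.223 mV.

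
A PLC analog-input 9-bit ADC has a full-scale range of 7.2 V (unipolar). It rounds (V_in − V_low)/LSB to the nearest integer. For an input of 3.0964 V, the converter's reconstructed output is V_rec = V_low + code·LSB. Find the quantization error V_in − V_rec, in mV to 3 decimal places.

2.650 mV

One LSB is 7.2 V / 512 = 14.062 mV.
Scaled input = 220.1884 LSBs, so code = 220.
Code 220 maps back to 0 + 220×0.0140625 V = 3.09375 V.
V_in − V_rec = 0.00265 V = 2.650 mV.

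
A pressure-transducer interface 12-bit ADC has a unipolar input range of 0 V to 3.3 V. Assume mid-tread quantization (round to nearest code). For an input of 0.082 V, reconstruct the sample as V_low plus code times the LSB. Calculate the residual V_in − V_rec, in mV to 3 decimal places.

-0.178 mV

LSB = 3.3/2^12 = 0.806 mV.
Scaled input = 101.7794 LSBs, so code = 102.
Code 102 maps back to 0 + 102×0.000805664 V = 0.082177734 V.
Error = 0.082 − 0.082177734 = -0.000177734 V = -0.178 mV.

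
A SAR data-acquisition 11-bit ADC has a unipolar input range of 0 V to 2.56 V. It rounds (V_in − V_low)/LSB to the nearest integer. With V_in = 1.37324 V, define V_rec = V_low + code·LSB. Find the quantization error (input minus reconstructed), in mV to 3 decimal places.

-0.510 mV

LSB = 2.56/2^11 = 1.250 mV.
(1.37324 − 0)/0.00125 = 1098.5920; round gives code 1099.
Code 1099 maps back to 0 + 1099×0.00125 V = 1.37375 V.
Difference: -0.00051 V → -0.510 mV.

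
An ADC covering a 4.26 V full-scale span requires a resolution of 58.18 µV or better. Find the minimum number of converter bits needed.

Number of steps required ≥ 4.26 V / 58.18 µV = 73221.04.
Need 2^N ≥ 73221.04; 2^16 = 65536, 2^17 = 131072.
Minimum N = 17.

17 bits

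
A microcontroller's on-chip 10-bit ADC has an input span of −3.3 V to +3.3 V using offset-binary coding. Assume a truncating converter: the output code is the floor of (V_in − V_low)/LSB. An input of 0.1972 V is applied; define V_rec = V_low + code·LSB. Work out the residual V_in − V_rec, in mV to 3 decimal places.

3.841 mV

Step size: 6.6 V ÷ 2^10 = 6.445 mV.
(0.1972 − (−3.3))/0.00644531 = 542.5959; ⌊·⌋ gives code 542.
V_rec = (−3.3) + 542·0.00644531 = 0.19335938 V.
Error = 0.1972 − 0.19335938 = 0.00384062 V = 3.841 mV.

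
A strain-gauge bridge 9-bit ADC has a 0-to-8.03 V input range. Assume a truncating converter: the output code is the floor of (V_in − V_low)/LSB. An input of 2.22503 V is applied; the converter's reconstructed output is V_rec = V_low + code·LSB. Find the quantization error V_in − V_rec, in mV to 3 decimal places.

13.643 mV

Step size: 8.03 V ÷ 2^9 = 15.684 mV.
(2.22503 − 0)/0.0156836 = 141.8699; ⌊·⌋ gives code 141.
Code 141 maps back to 0 + 141×0.0156836 V = 2.2113867 V.
Error = 2.22503 − 2.2113867 = 0.0136433 V = 13.643 mV.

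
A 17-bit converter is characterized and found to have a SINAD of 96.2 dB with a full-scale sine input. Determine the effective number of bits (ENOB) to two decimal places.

15.69 bits

ENOB = (SINAD − 1.76) / 6.02 = (96.2 − 1.76)/6.02 = 15.688.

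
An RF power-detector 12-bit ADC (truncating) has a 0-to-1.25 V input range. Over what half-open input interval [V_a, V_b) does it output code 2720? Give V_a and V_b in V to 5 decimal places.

[0.83008 V, 0.83038 V)

LSB = 1.25/2^12 = 305.18 µV.
V_a = V_low + 2720·LSB = 0.830078 V; V_b = V_low + 2721·LSB = 0.830383 V.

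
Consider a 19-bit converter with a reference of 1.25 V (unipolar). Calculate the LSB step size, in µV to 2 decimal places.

Full-scale span = 1.25 V.
LSB = 1.25 / 2^19 = 1.25 / 524288 = 2.38419e-06 V = 2.38 µV.

2.38 µV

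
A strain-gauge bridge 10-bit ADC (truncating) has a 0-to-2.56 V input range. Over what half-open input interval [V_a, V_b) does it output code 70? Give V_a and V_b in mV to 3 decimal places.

LSB = 2.56/2^10 = 2.500 mV.
V_a = V_low + 70·LSB = 0.175 V; V_b = V_low + 71·LSB = 0.1775 V.

[175.000 mV, 177.500 mV)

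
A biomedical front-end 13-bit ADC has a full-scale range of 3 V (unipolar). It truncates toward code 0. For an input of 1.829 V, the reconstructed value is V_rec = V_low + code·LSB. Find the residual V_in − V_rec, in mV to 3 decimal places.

LSB = 3/2^13 = 366.21 µV.
(V_in − V_low)/LSB = (1.829 − 0)/0.000366211 = 4994.3893 → code 4994 (floor).
Reconstructed: 1.8288574 V.
Error = 1.829 − 1.8288574 = 0.000142578 V = 0.143 mV.

0.143 mV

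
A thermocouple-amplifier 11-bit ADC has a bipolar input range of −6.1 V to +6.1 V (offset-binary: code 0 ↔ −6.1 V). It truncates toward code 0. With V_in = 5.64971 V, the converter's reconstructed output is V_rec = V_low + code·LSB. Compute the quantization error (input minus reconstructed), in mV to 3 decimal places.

2.444 mV

Step size: 12.2 V ÷ 2^11 = 5.957 mV.
(V_in − V_low)/LSB = (5.64971 − (−6.1))/0.00595703 = 1972.4103 → code 1972 (floor).
V_rec = (−6.1) + 1972·0.00595703 = 5.6472656 V.
V_in − V_rec = 0.00244437 V = 2.444 mV.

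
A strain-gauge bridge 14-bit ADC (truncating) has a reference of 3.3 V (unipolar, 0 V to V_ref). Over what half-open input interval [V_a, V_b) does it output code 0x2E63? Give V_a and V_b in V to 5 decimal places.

LSB = 3.3/2^14 = 201.42 µV.
Code 0x2E63 = 11875 decimal.
V_a = V_low + 11875·LSB = 2.39182 V; V_b = V_low + 11876·LSB = 2.39202 V.

[2.39182 V, 2.39202 V)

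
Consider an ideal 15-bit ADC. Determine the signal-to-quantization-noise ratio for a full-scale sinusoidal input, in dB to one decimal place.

92.1 dB

SNR ≈ 6.02·N + 1.76 dB = 6.02·15 + 1.76 = 92.06 dB.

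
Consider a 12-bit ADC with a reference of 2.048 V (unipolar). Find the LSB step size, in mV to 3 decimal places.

0.500 mV

Full-scale span = 2.048 V.
LSB = 2.048 / 2^12 = 2.048 / 4096 = 0.0005 V = 0.500 mV.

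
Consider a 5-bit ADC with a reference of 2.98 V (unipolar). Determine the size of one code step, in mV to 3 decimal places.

Full-scale span = 2.98 V.
LSB = 2.98 / 2^5 = 2.98 / 32 = 0.093125 V = 93.125 mV.

93.125 mV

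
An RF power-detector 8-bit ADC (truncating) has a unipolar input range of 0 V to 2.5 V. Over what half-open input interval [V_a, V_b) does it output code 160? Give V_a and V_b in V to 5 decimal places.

LSB = 2.5/2^8 = 9.766 mV.
V_a = V_low + 160·LSB = 1.5625 V; V_b = V_low + 161·LSB = 1.57227 V.

[1.56250 V, 1.57227 V)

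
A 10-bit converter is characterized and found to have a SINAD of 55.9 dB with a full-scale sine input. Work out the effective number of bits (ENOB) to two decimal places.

ENOB = (SINAD − 1.76) / 6.02 = (55.9 − 1.76)/6.02 = 8.993.

8.99 bits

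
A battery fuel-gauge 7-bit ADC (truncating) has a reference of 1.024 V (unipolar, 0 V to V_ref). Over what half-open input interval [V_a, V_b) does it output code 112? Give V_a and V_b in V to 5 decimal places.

LSB = 1.024/2^7 = 8.000 mV.
V_a = V_low + 112·LSB = 0.896 V; V_b = V_low + 113·LSB = 0.904 V.

[0.89600 V, 0.90400 V)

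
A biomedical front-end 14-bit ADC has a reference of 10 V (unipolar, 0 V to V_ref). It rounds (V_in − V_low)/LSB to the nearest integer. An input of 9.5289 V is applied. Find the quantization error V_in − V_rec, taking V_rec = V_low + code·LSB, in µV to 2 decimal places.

91.41 µV

LSB = 10/2^14 = 0.610 mV.
(9.5289 − 0)/0.000610352 = 15612.1498; round gives code 15612.
Reconstructed: 9.5288086 V.
Error = 9.5289 − 9.5288086 = 9.14063e-05 V = 91.41 µV.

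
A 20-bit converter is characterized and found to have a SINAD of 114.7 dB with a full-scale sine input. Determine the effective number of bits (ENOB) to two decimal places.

18.76 bits

ENOB = (SINAD − 1.76) / 6.02 = (114.7 − 1.76)/6.02 = 18.761.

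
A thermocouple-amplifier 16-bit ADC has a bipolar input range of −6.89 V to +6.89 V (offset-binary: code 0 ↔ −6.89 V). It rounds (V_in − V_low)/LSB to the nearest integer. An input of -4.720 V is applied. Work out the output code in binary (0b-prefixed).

Full-scale span = 13.78 V; LSB = 13.78/2^16 = 210.27 µV.
Input sits at 10320.255 steps above V_low.
round(10320.255) = 10320.
In binary (0b-prefixed): 0b10100001010000.

code 0b10100001010000 (decimal 10320)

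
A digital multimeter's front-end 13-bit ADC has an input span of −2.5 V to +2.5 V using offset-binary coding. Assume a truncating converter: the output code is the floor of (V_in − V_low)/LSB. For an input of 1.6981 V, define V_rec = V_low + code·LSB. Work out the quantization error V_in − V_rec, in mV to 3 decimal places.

0.102 mV

Step size: 5 V ÷ 2^13 = 0.610 mV.
(V_in − V_low)/LSB = (1.6981 − (−2.5))/0.000610352 = 6878.1670 → code 6878 (floor).
V_rec = (−2.5) + 6878·0.000610352 = 1.697998 V.
V_in − V_rec = 0.000101953 V = 0.102 mV.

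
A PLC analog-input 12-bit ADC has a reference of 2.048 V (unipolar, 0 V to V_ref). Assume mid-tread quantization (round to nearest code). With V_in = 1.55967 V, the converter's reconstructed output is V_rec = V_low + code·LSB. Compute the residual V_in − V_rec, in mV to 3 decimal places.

Step size: 2.048 V ÷ 2^12 = 0.500 mV.
Scaled input = 3119.3400 LSBs, so code = 3119.
V_rec = 0 + 3119·0.0005 = 1.5595 V.
Error = 1.55967 − 1.5595 = 0.00017 V = 0.170 mV.

0.170 mV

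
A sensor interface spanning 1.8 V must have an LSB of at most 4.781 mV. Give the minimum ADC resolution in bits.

9 bits

Number of steps required ≥ 1.8 V / 4.781 mV = 376.49.
Need 2^N ≥ 376.49; 2^8 = 256, 2^9 = 512.
Minimum N = 9.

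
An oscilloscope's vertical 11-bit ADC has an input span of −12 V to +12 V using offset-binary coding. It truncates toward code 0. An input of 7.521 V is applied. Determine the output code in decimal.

Full-scale span = 24 V; LSB = 24/2^11 = 11.719 mV.
(7.521 − (−12)) / 0.0117188 = 1665.792 LSBs.
⌊·⌋(1665.792) = 1665.

code 1665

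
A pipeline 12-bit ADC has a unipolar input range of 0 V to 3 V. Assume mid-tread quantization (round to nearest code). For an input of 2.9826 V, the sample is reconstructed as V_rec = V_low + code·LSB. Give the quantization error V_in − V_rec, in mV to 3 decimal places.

Step size: 3 V ÷ 2^12 = 0.732 mV.
Scaled input = 4072.2432 LSBs, so code = 4072.
V_rec = 0 + 4072·0.000732422 = 2.9824219 V.
Error = 2.9826 − 2.9824219 = 0.000178125 V = 0.178 mV.

0.178 mV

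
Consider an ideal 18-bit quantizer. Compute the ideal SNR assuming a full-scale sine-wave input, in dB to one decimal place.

SNR ≈ 6.02·N + 1.76 dB = 6.02·18 + 1.76 = 110.12 dB.

110.1 dB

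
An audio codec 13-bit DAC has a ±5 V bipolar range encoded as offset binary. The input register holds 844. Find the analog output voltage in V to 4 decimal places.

-3.9697 V

LSB = 10 V / 2^13 = 1.221 mV.
V_out = (−5) + 844 × 0.0012207 V = -3.96973 V.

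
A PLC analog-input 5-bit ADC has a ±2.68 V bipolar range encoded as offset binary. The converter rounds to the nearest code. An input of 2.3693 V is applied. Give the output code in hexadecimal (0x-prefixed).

LSB = 5.36 V / 32 = 167.500 mV.
(V_in − V_low)/LSB = (2.3693 − (−2.68)) / 0.1675 = 30.145.
So the output code is 30.
In hexadecimal (0x-prefixed): 0x1E.

code 0x1E (decimal 30)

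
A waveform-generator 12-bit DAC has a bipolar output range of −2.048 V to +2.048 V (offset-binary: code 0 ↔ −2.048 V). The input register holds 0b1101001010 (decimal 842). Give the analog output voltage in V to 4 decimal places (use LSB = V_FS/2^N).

-1.2060 V

LSB = 4.096 V / 2^12 = 1.000 mV.
Code 0b1101001010 = 842 decimal.
V_out = (−2.048) + 842 × 0.001 V = -1.206 V.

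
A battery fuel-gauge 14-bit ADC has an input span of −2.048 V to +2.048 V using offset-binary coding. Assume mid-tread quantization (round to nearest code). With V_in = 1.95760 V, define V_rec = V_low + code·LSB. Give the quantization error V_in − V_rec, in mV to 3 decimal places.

Step size: 4.096 V ÷ 2^14 = 250.00 µV.
Scaled input = 16022.4000 LSBs, so code = 16022.
Reconstructed: 1.9575 V.
V_in − V_rec = 0.0001 V = 0.100 mV.

0.100 mV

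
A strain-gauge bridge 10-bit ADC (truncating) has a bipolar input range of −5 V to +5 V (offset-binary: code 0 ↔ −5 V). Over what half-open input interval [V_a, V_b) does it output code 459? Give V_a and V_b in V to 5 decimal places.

[-0.51758 V, -0.50781 V)

LSB = 10/2^10 = 9.766 mV.
V_a = V_low + 459·LSB = -0.517578 V; V_b = V_low + 460·LSB = -0.507812 V.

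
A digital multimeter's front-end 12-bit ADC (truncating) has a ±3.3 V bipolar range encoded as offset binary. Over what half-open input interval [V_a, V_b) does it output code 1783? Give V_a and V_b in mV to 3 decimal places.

LSB = 6.6/2^12 = 1.611 mV.
V_a = V_low + 1783·LSB = -0.427002 V; V_b = V_low + 1784·LSB = -0.425391 V.

[-427.002 mV, -425.391 mV)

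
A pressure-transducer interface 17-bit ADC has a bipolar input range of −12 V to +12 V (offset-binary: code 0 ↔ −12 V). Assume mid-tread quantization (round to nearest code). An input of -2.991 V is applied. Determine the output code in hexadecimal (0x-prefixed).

LSB = 24 V / 131072 = 183.11 µV.
Input sits at 49201.152 steps above V_low.
Round → code 49201.
In hexadecimal (0x-prefixed): 0xC031.

code 0xC031 (decimal 49201)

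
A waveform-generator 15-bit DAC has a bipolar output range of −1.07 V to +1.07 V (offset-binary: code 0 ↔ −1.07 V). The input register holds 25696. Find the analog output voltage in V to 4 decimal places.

0.6081 V

LSB = 2.14 V / 2^15 = 65.31 µV.
V_out = (−1.07) + 25696 × 6.53076e-05 V = 0.608145 V.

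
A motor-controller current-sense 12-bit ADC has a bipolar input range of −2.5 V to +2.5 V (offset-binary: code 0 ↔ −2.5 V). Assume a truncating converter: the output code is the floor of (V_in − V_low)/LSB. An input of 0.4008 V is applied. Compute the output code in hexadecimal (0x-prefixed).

With 4096 levels over 5 V, one step is 1.221 mV.
Input sits at 2376.335 steps above V_low.
Floor → code 2376.
In hexadecimal (0x-prefixed): 0x948.

code 0x948 (decimal 2376)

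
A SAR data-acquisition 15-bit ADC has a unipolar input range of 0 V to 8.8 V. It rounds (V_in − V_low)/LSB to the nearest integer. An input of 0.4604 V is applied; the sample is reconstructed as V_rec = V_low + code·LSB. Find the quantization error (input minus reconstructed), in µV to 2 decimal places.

97.27 µV

Step size: 8.8 V ÷ 2^15 = 268.55 µV.
(V_in − V_low)/LSB = (0.4604 − 0)/0.000268555 = 1714.3622 → code 1714 (round).
Reconstructed: 0.46030273 V.
Error = 0.4604 − 0.46030273 = 9.72656e-05 V = 97.27 µV.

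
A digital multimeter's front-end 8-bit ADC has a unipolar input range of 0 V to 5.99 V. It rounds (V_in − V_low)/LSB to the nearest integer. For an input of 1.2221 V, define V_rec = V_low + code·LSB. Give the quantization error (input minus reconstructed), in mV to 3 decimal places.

5.381 mV

LSB = 5.99/2^8 = 23.398 mV.
(1.2221 − 0)/0.0233984 = 52.2300; round gives code 52.
Code 52 maps back to 0 + 52×0.0233984 V = 1.2167188 V.
Difference: 0.00538125 V → 5.381 mV.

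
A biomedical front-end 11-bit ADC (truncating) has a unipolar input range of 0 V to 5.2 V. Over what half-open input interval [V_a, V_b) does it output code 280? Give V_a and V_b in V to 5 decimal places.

LSB = 5.2/2^11 = 2.539 mV.
V_a = V_low + 280·LSB = 0.710938 V; V_b = V_low + 281·LSB = 0.713477 V.

[0.71094 V, 0.71348 V)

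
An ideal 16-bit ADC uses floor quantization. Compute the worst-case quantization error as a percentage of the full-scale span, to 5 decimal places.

0.00153 %

Truncating → worst-case error = 1 LSB = V_FS/2^16, so 100/65536 = 0.00152588 % of full scale.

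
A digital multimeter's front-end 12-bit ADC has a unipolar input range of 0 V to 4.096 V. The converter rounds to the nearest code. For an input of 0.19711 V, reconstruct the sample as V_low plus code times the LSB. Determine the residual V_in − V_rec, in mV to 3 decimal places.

One LSB is 4.096 V / 4096 = 1.000 mV.
(V_in − V_low)/LSB = (0.19711 − 0)/0.001 = 197.1100 → code 197 (round).
Code 197 maps back to 0 + 197×0.001 V = 0.197 V.
Error = 0.19711 − 0.197 = 0.00011 V = 0.110 mV.

0.110 mV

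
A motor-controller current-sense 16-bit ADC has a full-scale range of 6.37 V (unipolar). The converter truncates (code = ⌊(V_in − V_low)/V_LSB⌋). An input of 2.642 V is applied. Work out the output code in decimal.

code 27181

Full-scale span = 6.37 V; LSB = 6.37/2^16 = 97.20 µV.
(V_in − V_low)/LSB = (2.642 − 0) / 9.71985e-05 = 27181.493.
Floor → code 27181.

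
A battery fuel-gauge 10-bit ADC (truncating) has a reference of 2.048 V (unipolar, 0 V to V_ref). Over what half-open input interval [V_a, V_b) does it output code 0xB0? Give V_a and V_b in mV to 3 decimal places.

[352.000 mV, 354.000 mV)

LSB = 2.048/2^10 = 2.000 mV.
Code 0xB0 = 176 decimal.
V_a = V_low + 176·LSB = 0.352 V; V_b = V_low + 177·LSB = 0.354 V.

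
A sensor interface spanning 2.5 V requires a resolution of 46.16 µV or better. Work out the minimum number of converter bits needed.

Number of steps required ≥ 2.5 V / 46.16 µV = 54159.45.
Need 2^N ≥ 54159.45; 2^15 = 32768, 2^16 = 65536.
Minimum N = 16.

16 bits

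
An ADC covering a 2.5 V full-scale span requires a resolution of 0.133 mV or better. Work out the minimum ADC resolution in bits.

15 bits

Number of steps required ≥ 2.5 V / 0.133 mV = 18796.99.
Need 2^N ≥ 18796.99; 2^14 = 16384, 2^15 = 32768.
Minimum N = 15.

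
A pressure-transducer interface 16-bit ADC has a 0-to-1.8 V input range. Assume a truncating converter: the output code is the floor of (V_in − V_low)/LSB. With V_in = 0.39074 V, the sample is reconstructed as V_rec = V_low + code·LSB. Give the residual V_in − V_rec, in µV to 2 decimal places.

11.24 µV

One LSB is 1.8 V / 65536 = 27.47 µV.
Scaled input = 14226.4092 LSBs, so code = 14226.
Code 14226 maps back to 0 + 14226×2.74658e-05 V = 0.39072876 V.
Difference: 1.12402e-05 V → 11.24 µV.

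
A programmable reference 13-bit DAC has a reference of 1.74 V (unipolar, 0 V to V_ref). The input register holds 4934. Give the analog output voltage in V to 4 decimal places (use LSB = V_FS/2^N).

1.0480 V

LSB = 1.74 V / 2^13 = 212.40 µV.
V_out = 0 + 4934 × 0.000212402 V = 1.04799 V.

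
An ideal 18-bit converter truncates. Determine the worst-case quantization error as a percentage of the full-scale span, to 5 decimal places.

Truncating → worst-case error = 1 LSB = V_FS/2^18, so 100/262144 = 0.00038147 % of full scale.

0.00038 %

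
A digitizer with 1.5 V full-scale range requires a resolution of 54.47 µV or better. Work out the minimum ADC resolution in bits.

Number of steps required ≥ 1.5 V / 54.47 µV = 27538.09.
Need 2^N ≥ 27538.09; 2^14 = 16384, 2^15 = 32768.
Minimum N = 15.

15 bits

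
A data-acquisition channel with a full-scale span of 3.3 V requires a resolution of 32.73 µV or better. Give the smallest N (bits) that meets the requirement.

Number of steps required ≥ 3.3 V / 32.73 µV = 100824.93.
Need 2^N ≥ 100824.93; 2^16 = 65536, 2^17 = 131072.
Minimum N = 17.

17 bits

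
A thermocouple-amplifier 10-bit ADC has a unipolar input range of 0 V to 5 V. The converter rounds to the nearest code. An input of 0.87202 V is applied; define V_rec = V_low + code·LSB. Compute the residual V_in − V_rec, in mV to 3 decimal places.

LSB = 5/2^10 = 4.883 mV.
Scaled input = 178.5897 LSBs, so code = 179.
Reconstructed: 0.87402344 V.
Difference: -0.00200344 V → -2.003 mV.

-2.003 mV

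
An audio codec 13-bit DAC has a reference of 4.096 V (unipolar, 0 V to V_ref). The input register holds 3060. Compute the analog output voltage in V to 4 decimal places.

1.5300 V

LSB = 4.096 V / 2^13 = 0.500 mV.
V_out = 0 + 3060 × 0.0005 V = 1.53 V.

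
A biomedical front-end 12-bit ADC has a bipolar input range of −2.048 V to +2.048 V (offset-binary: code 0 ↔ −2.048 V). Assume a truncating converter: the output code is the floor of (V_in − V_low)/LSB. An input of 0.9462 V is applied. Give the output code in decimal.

code 2994

Full-scale span = 4.096 V; LSB = 4.096/2^12 = 1.000 mV.
(0.9462 − (−2.048)) / 0.001 = 2994.200 LSBs.
Floor → code 2994.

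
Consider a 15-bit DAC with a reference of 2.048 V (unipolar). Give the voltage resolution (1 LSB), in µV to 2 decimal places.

62.50 µV

Full-scale span = 2.048 V.
LSB = 2.048 / 2^15 = 2.048 / 32768 = 6.25e-05 V = 62.50 µV.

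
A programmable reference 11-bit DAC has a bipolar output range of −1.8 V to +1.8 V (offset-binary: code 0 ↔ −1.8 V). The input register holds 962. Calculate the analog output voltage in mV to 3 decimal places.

-108.984 mV

LSB = 3.6 V / 2^11 = 1.758 mV.
V_out = (−1.8) + 962 × 0.00175781 V = -0.108984 V.
= -108.984 mV.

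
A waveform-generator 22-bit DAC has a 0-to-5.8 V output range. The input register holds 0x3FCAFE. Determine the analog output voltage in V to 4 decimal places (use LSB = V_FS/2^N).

5.7812 V

LSB = 5.8 V / 2^22 = 1.38 µV.
Code 0x3FCAFE = 4180734 decimal.
V_out = 0 + 4180734 × 1.38283e-06 V = 5.78124 V.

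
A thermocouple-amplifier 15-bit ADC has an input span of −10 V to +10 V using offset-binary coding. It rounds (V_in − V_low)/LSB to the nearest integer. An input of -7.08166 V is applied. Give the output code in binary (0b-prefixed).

code 0b1001010101101 (decimal 4781)

Full-scale span = 20 V; LSB = 20/2^15 = 0.610 mV.
(V_in − V_low)/LSB = (-7.08166 − (−10)) / 0.000610352 = 4781.408.
Round → code 4781.
In binary (0b-prefixed): 0b1001010101101.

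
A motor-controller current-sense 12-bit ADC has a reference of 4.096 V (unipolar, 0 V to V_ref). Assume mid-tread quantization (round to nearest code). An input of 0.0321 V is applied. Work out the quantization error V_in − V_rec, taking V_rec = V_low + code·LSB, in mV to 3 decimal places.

Step size: 4.096 V ÷ 2^12 = 1.000 mV.
Scaled input = 32.1000 LSBs, so code = 32.
Code 32 maps back to 0 + 32×0.001 V = 0.032 V.
V_in − V_rec = 0.0001 V = 0.100 mV.

0.100 mV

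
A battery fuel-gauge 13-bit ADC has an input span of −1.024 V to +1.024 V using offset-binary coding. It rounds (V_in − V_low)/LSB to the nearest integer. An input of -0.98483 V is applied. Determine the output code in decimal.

code 157

With 8192 levels over 2.048 V, one step is 250.00 µV.
Input sits at 156.680 steps above V_low.
So the output code is 157.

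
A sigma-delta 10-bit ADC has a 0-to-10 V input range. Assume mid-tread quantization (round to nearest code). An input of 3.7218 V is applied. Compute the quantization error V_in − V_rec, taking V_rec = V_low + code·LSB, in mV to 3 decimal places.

Step size: 10 V ÷ 2^10 = 9.766 mV.
(3.7218 − 0)/0.00976562 = 381.1123; round gives code 381.
Reconstructed: 3.7207031 V.
V_in − V_rec = 0.00109687 V = 1.097 mV.

1.097 mV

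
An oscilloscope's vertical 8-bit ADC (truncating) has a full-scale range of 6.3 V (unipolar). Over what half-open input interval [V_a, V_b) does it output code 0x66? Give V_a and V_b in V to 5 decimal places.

[2.51016 V, 2.53477 V)

LSB = 6.3/2^8 = 24.609 mV.
Code 0x66 = 102 decimal.
V_a = V_low + 102·LSB = 2.51016 V; V_b = V_low + 103·LSB = 2.53477 V.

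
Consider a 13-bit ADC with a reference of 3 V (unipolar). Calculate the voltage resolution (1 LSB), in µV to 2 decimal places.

366.21 µV

Full-scale span = 3 V.
LSB = 3 / 2^13 = 3 / 8192 = 0.000366211 V = 366.21 µV.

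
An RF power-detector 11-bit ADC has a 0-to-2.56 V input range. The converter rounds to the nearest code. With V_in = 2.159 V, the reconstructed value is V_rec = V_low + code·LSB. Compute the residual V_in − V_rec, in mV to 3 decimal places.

0.250 mV

One LSB is 2.56 V / 2048 = 1.250 mV.
(V_in − V_low)/LSB = (2.159 − 0)/0.00125 = 1727.2000 → code 1727 (round).
Reconstructed: 2.15875 V.
Error = 2.159 − 2.15875 = 0.00025 V = 0.250 mV.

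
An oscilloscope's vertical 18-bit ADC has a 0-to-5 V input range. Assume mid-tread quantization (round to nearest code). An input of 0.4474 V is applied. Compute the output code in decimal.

code 23457

LSB = 5 V / 262144 = 19.07 µV.
(0.4474 − 0) / 1.90735e-05 = 23456.645 LSBs.
round(23456.645) = 23457.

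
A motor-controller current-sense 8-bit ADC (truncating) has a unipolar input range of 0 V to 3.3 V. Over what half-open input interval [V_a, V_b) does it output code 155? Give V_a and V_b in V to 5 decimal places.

[1.99805 V, 2.01094 V)

LSB = 3.3/2^8 = 12.891 mV.
V_a = V_low + 155·LSB = 1.99805 V; V_b = V_low + 156·LSB = 2.01094 V.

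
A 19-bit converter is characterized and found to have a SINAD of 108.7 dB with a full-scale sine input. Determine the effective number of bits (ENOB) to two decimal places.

ENOB = (SINAD − 1.76) / 6.02 = (108.7 − 1.76)/6.02 = 17.764.

17.76 bits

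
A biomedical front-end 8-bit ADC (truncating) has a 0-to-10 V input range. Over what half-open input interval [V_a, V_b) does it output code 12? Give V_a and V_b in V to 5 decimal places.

LSB = 10/2^8 = 39.062 mV.
V_a = V_low + 12·LSB = 0.46875 V; V_b = V_low + 13·LSB = 0.507812 V.

[0.46875 V, 0.50781 V)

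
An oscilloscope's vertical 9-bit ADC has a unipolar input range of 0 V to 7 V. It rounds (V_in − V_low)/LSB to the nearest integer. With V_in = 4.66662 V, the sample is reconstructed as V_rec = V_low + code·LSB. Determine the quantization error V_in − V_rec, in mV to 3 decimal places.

LSB = 7/2^9 = 13.672 mV.
(4.66662 − 0)/0.0136719 = 341.3299; round gives code 341.
V_rec = 0 + 341·0.0136719 = 4.6621094 V.
Error = 4.66662 − 4.6621094 = 0.00451062 V = 4.511 mV.

4.511 mV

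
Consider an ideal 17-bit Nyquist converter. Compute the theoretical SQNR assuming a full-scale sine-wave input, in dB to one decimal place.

104.1 dB

SNR ≈ 6.02·N + 1.76 dB = 6.02·17 + 1.76 = 104.10 dB.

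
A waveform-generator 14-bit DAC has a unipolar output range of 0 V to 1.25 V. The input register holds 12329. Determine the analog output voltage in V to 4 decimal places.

0.9406 V

LSB = 1.25 V / 2^14 = 76.29 µV.
V_out = 0 + 12329 × 7.62939e-05 V = 0.940628 V.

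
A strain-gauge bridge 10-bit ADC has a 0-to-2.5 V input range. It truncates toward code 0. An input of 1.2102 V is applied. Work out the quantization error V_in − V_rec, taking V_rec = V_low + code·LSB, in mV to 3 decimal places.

Step size: 2.5 V ÷ 2^10 = 2.441 mV.
Scaled input = 495.6979 LSBs, so code = 495.
Code 495 maps back to 0 + 495×0.00244141 V = 1.2084961 V.
Error = 1.2102 − 1.2084961 = 0.00170391 V = 1.704 mV.

1.704 mV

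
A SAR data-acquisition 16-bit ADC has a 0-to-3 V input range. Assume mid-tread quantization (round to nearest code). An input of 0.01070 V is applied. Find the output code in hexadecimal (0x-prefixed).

code 0xEA (decimal 234)

LSB = 3 V / 65536 = 45.78 µV.
Input sits at 233.745 steps above V_low.
So the output code is 234.
In hexadecimal (0x-prefixed): 0xEA.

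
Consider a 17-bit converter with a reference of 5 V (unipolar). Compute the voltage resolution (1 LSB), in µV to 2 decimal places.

38.15 µV

Full-scale span = 5 V.
LSB = 5 / 2^17 = 5 / 131072 = 3.8147e-05 V = 38.15 µV.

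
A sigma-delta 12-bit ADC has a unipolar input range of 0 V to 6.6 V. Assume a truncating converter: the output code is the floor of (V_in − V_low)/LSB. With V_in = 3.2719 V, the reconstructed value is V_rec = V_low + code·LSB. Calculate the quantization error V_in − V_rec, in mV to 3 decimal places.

LSB = 6.6/2^12 = 1.611 mV.
Scaled input = 2030.5610 LSBs, so code = 2030.
Reconstructed: 3.2709961 V.
Difference: 0.000903906 V → 0.904 mV.

0.904 mV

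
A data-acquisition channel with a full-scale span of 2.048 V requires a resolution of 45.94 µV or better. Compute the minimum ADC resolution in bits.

Number of steps required ≥ 2.048 V / 45.94 µV = 44579.89.
Need 2^N ≥ 44579.89; 2^15 = 32768, 2^16 = 65536.
Minimum N = 16.

16 bits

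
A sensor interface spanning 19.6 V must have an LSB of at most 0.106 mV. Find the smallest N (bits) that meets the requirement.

18 bits

Number of steps required ≥ 19.6 V / 0.106 mV = 184905.66.
Need 2^N ≥ 184905.66; 2^17 = 131072, 2^18 = 262144.
Minimum N = 18.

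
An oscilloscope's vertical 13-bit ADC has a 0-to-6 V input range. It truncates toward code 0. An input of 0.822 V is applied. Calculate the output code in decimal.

LSB = 6 V / 8192 = 0.732 mV.
(V_in − V_low)/LSB = (0.822 − 0) / 0.000732422 = 1122.304.
Floor → code 1122.

code 1122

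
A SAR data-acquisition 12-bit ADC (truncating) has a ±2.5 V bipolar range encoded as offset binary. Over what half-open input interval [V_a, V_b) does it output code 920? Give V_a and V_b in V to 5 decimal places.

LSB = 5/2^12 = 1.221 mV.
V_a = V_low + 920·LSB = -1.37695 V; V_b = V_low + 921·LSB = -1.37573 V.

[-1.37695 V, -1.37573 V)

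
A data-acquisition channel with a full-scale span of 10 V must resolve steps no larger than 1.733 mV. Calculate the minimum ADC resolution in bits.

13 bits

Number of steps required ≥ 10 V / 1.733 mV = 5770.34.
Need 2^N ≥ 5770.34; 2^12 = 4096, 2^13 = 8192.
Minimum N = 13.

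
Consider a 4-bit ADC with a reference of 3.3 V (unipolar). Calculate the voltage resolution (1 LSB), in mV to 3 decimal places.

Full-scale span = 3.3 V.
LSB = 3.3 / 2^4 = 3.3 / 16 = 0.20625 V = 206.250 mV.

206.250 mV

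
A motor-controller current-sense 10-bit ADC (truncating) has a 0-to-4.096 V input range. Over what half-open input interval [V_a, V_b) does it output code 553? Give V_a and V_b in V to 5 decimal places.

LSB = 4.096/2^10 = 4.000 mV.
V_a = V_low + 553·LSB = 2.212 V; V_b = V_low + 554·LSB = 2.216 V.

[2.21200 V, 2.21600 V)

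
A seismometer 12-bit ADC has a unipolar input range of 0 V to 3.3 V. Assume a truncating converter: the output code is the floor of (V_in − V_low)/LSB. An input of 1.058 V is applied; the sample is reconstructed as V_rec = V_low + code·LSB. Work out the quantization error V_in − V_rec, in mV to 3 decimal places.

One LSB is 3.3 V / 4096 = 0.806 mV.
(V_in − V_low)/LSB = (1.058 − 0)/0.000805664 = 1313.2024 → code 1313 (floor).
V_rec = 0 + 1313·0.000805664 = 1.0578369 V.
Difference: 0.000163086 V → 0.163 mV.

0.163 mV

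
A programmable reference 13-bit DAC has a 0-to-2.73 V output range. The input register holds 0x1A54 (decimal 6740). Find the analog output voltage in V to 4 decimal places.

LSB = 2.73 V / 2^13 = 333.25 µV.
Code 0x1A54 = 6740 decimal.
V_out = 0 + 6740 × 0.000333252 V = 2.24612 V.

2.2461 V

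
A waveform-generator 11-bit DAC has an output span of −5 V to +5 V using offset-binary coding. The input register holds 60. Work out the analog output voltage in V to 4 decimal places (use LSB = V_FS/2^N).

-4.7070 V

LSB = 10 V / 2^11 = 4.883 mV.
V_out = (−5) + 60 × 0.00488281 V = -4.70703 V.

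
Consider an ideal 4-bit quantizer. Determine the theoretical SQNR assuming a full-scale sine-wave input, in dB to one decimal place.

SNR ≈ 6.02·N + 1.76 dB = 6.02·4 + 1.76 = 25.84 dB.

25.8 dB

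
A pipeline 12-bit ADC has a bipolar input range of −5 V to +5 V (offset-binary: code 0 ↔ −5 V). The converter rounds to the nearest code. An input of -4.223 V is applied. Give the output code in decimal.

code 318

With 4096 levels over 10 V, one step is 2.441 mV.
(V_in − V_low)/LSB = (-4.223 − (−5)) / 0.00244141 = 318.259.
So the output code is 318.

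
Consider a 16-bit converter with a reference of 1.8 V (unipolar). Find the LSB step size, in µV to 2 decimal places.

Full-scale span = 1.8 V.
LSB = 1.8 / 2^16 = 1.8 / 65536 = 2.74658e-05 V = 27.47 µV.

27.47 µV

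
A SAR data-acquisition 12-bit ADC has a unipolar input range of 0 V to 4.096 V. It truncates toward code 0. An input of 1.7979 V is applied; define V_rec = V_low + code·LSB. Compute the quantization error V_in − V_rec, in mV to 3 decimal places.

0.900 mV

LSB = 4.096/2^12 = 1.000 mV.
(V_in − V_low)/LSB = (1.7979 − 0)/0.001 = 1797.9000 → code 1797 (floor).
Reconstructed: 1.797 V.
Error = 1.7979 − 1.797 = 0.0009 V = 0.900 mV.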